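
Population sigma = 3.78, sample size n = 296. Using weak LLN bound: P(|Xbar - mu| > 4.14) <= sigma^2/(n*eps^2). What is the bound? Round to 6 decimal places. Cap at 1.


bound = min(1, sigma^2/(n*eps^2))
sigma^2 = 3.78^2 = 14.2884
n*eps^2 = 296 * 4.14^2 = 296 * 17.1396 = 5073.3216
sigma^2/(n*eps^2) = 14.2884 / 5073.3216 ≈ 0.00281638

0.002816


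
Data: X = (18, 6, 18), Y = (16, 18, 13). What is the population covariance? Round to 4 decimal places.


Cov = (1/n)*sum((xi-xbar)(yi-ybar))
n = 3, xbar = 42/3 = 14, ybar = 47/3 ≈ 15.666667
sum((xi-xbar)(yi-ybar)) = -28
Cov = -28 / 3 = -28/3 ≈ -9.333333

-9.3333


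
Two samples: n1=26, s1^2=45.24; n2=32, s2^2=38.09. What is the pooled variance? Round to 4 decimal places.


sp^2 = ((n1-1)*s1^2 + (n2-1)*s2^2)/(n1+n2-2)
(n1-1)*s1^2 = 25 * 45.24 = 1131
(n2-1)*s2^2 = 31 * 38.09 = 1180.79
numerator = 1131 + 1180.79 = 2311.79
n1+n2-2 = 56
sp^2 = 2311.79 / 56 = 231179/5600 ≈ 41.281964

41.2820


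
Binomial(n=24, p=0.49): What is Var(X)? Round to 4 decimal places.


Var = n*p*(1-p) = 24 * 0.49 * 0.51 = 5.9976

5.9976


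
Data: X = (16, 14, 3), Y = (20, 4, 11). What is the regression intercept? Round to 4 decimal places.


a = ybar - b*xbar, where b = sum((xi-xbar)(yi-ybar)) / sum((xi-xbar)^2)
n = 3, xbar = 33/3 = 11, ybar = 35/3 ≈ 11.666667
Sxy = sum((xi-xbar)(yi-ybar)) = 24
Sxx = sum((xi-xbar)^2) = 98
b = Sxy / Sxx = 12/49 ≈ 0.244898
a = 11.666667 - 0.244898 * 11 = 1319/147 ≈ 8.972789

8.9728


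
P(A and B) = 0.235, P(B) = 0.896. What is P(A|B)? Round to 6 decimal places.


P(A|B) = P(A and B) / P(B) = 0.235 / 0.896 = 235/896 ≈ 0.26227679

0.262277


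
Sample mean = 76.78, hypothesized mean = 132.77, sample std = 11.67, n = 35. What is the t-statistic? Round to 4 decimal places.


t = (xbar - mu0) / (s/sqrt(n))
xbar - mu0 = 76.78 - 132.77 = -55.99
sqrt(35) ≈ 5.91607978
s/sqrt(n) = 11.67 / 5.91607978 ≈ 1.97259003
t = -55.99 / 1.97259003 ≈ -28.384002

-28.3840


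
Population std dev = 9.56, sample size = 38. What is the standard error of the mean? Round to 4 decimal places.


SE = sigma / sqrt(n)
sqrt(38) ≈ 6.164414
SE = 9.56 / 6.164414 ≈ 1.550837

1.5508


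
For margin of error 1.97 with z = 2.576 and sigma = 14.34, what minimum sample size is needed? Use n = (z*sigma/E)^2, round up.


z*sigma/E = 2.576 * 14.34 / 1.97 ≈ 18.751188
(z*sigma/E)^2 ≈ 351.607045
round up: n = 352

352


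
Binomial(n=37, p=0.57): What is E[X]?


E[X] = n*p = 37 * 0.57 = 21.09

21.09


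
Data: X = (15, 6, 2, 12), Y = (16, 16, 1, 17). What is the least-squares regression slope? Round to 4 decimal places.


b = sum((xi-xbar)(yi-ybar)) / sum((xi-xbar)^2)
n = 4, xbar = 35/4 = 8.75, ybar = 50/4 = 12.5
Sxy = sum((xi-xbar)(yi-ybar)) = 104.5
Sxx = sum((xi-xbar)^2) = 102.75
b = Sxy / Sxx = 418/411 ≈ 1.017032

1.0170


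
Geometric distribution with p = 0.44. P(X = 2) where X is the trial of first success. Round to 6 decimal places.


P = (1-p)^(k-1) * p
(1-p)^(k-1) = 0.56^1 = 0.56
P = 0.56 * 0.44 = 0.2464

0.246400


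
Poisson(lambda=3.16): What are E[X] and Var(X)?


E[X] = Var(X) = lambda = 3.16

3.16, 3.16


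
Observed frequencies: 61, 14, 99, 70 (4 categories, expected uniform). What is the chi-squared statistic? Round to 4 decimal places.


chi2 = sum((O-E)^2/E), E = total/4
total = 244, E = 244/4 = 61
(61 - 61)^2 / 61 = 0 / 61 = 0
(14 - 61)^2 / 61 = 2209 / 61 = 2209/61 ≈ 36.213115
(99 - 61)^2 / 61 = 1444 / 61 = 1444/61 ≈ 23.672131
(70 - 61)^2 / 61 = 81 / 61 = 81/61 ≈ 1.327869
chi2 = 3734/61 ≈ 61.213115

61.2131


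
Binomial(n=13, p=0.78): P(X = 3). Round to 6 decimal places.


P = C(n,k) * p^k * (1-p)^(n-k)
C(13,3) = 286
p^k = 0.78^3 = 0.474552
(1-p)^(n-k) = 0.22^10 ≈ 0.0000002655992
P = 286 * 0.474552 * 0.0000002655992 ≈ 0.000036

0.000036


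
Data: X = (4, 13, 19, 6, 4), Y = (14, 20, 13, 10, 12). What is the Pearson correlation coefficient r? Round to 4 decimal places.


r = sum((xi-xbar)(yi-ybar)) / sqrt(sum((xi-xbar)^2) * sum((yi-ybar)^2))
n = 5, xbar = 46/5 = 9.2, ybar = 69/5 = 13.8
Sxy = sum((xi-xbar)(yi-ybar)) = 36.2
Sxx = sum((xi-xbar)^2) = 174.8
Syy = sum((yi-ybar)^2) = 56.8
sqrt(Sxx*Syy) ≈ 99.642561
r = Sxy / sqrt(Sxx*Syy) = 36.2 / 99.642561 ≈ 0.363299

0.3633


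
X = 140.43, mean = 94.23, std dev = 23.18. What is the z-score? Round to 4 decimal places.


z = (X - mu) / sigma
X - mu = 140.43 - 94.23 = 46.2
z = 46.2 / 23.18 = 2310/1159 ≈ 1.993097

1.9931


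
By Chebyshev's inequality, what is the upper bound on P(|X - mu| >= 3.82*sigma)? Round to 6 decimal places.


P <= 1/k^2
k^2 = 3.82^2 = 14.5924
1/k^2 = 1 / 14.5924 ≈ 0.06852882

0.068529


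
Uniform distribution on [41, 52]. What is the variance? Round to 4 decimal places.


Var = (b-a)^2 / 12
(b-a)^2 = (52 - 41)^2 = 121
Var = 121/12 ≈ 10.083333

10.0833


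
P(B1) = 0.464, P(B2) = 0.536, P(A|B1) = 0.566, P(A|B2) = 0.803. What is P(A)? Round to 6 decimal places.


P(A) = P(A|B1)*P(B1) + P(A|B2)*P(B2)
P(A|B1)*P(B1) = 0.566 * 0.464 = 0.262624
P(A|B2)*P(B2) = 0.803 * 0.536 = 0.430408
P(A) = 0.262624 + 0.430408 = 0.693032

0.693032


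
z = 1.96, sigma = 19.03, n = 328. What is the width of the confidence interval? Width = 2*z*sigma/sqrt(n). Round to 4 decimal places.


width = 2*z*sigma/sqrt(n)
2*z*sigma = 2 * 1.96 * 19.03 = 74.5976
sqrt(328) ≈ 18.110770
width = 74.5976 / 18.110770 ≈ 4.118963

4.1190


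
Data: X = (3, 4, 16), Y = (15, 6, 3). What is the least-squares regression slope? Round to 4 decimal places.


b = sum((xi-xbar)(yi-ybar)) / sum((xi-xbar)^2)
n = 3, xbar = 23/3 ≈ 7.666667, ybar = 24/3 = 8
Sxy = sum((xi-xbar)(yi-ybar)) = -67
Sxx = sum((xi-xbar)^2) = 314/3 ≈ 104.666667
b = Sxy / Sxx = -201/314 ≈ -0.640127

-0.6401


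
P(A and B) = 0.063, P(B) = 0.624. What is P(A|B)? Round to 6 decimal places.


P(A|B) = P(A and B) / P(B) = 0.063 / 0.624 = 21/208 ≈ 0.10096154

0.100962


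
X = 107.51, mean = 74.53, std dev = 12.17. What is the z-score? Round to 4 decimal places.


z = (X - mu) / sigma
X - mu = 107.51 - 74.53 = 32.98
z = 32.98 / 12.17 = 3298/1217 ≈ 2.709942

2.7099


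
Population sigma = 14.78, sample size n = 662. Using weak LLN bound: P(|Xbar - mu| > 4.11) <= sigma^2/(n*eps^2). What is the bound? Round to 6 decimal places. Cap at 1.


bound = min(1, sigma^2/(n*eps^2))
sigma^2 = 14.78^2 = 218.4484
n*eps^2 = 662 * 4.11^2 = 662 * 16.8921 = 11182.5702
sigma^2/(n*eps^2) = 218.4484 / 11182.5702 ≈ 0.01953472

0.019535


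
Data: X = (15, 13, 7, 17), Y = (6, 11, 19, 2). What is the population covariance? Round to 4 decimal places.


Cov = (1/n)*sum((xi-xbar)(yi-ybar))
n = 4, xbar = 52/4 = 13, ybar = 38/4 = 9.5
sum((xi-xbar)(yi-ybar)) = -94
Cov = -94 / 4 = -23.5

-23.5000


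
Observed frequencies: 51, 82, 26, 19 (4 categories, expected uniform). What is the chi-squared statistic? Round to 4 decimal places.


chi2 = sum((O-E)^2/E), E = total/4
total = 178, E = 178/4 = 44.5
(51 - 44.5)^2 / 44.5 = 42.25 / 44.5 = 169/178 ≈ 0.949438
(82 - 44.5)^2 / 44.5 = 1406.25 / 44.5 = 5625/178 ≈ 31.601124
(26 - 44.5)^2 / 44.5 = 342.25 / 44.5 = 1369/178 ≈ 7.691011
(19 - 44.5)^2 / 44.5 = 650.25 / 44.5 = 2601/178 ≈ 14.612360
chi2 = 4882/89 ≈ 54.853933

54.8539


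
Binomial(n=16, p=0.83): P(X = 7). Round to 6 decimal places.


P = C(n,k) * p^k * (1-p)^(n-k)
C(16,7) = 11440
p^k = 0.83^7 ≈ 0.2713605
(1-p)^(n-k) = 0.17^9 ≈ 0.0000001185879
P = 11440 * 0.2713605 * 0.0000001185879 ≈ 0.000368

0.000368


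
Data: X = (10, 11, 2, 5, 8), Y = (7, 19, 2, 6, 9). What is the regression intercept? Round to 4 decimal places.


a = ybar - b*xbar, where b = sum((xi-xbar)(yi-ybar)) / sum((xi-xbar)^2)
n = 5, xbar = 36/5 = 7.2, ybar = 43/5 = 8.6
Sxy = sum((xi-xbar)(yi-ybar)) = 75.4
Sxx = sum((xi-xbar)^2) = 54.8
b = Sxy / Sxx = 377/274 ≈ 1.375912
a = 8.6 - 1.375912 * 7.2 = -179/137 ≈ -1.306569

-1.3066


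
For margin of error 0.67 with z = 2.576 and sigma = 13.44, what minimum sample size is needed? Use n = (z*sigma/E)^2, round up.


z*sigma/E = 2.576 * 13.44 / 0.67 = 432768/8375 ≈ 51.673791
(z*sigma/E)^2 ≈ 2670.180681
round up: n = 2671

2671


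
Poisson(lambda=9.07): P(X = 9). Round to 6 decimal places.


P = e^(-lam) * lam^k / k!
e^(-9.07) ≈ 0.0001150665
lam^k = 9.07^9 ≈ 415399130.874909
k! = 9! = 362880
P = 0.0001150665 * 415399130.874909 / 362880 ≈ 0.131720

0.131720


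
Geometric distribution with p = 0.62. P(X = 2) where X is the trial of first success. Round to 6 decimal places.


P = (1-p)^(k-1) * p
(1-p)^(k-1) = 0.38^1 = 0.38
P = 0.38 * 0.62 = 0.2356

0.235600


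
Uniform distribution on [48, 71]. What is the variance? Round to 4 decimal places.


Var = (b-a)^2 / 12
(b-a)^2 = (71 - 48)^2 = 529
Var = 529/12 ≈ 44.083333

44.0833


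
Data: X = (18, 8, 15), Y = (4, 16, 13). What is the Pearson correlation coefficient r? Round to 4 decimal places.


r = sum((xi-xbar)(yi-ybar)) / sqrt(sum((xi-xbar)^2) * sum((yi-ybar)^2))
n = 3, xbar = 41/3 ≈ 13.666667, ybar = 33/3 = 11
Sxy = sum((xi-xbar)(yi-ybar)) = -56
Sxx = sum((xi-xbar)^2) = 158/3 ≈ 52.666667
Syy = sum((yi-ybar)^2) = 78
sqrt(Sxx*Syy) ≈ 64.093681
r = Sxy / sqrt(Sxx*Syy) = -56 / 64.093681 ≈ -0.873721

-0.8737


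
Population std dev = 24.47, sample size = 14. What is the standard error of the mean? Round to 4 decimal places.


SE = sigma / sqrt(n)
sqrt(14) ≈ 3.741657
SE = 24.47 / 3.741657 ≈ 6.539883

6.5399


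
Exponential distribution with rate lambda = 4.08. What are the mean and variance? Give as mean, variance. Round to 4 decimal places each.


mean = 1/lam, var = 1/lam^2
mean = 1 / 4.08 = 25/102 ≈ 0.245098
lam^2 = 4.08^2 = 16.6464
var = 1 / 16.6464 ≈ 0.060073

0.2451, 0.0601


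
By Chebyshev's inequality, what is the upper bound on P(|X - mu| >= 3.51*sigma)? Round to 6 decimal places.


P <= 1/k^2
k^2 = 3.51^2 = 12.3201
1/k^2 = 1 / 12.3201 ≈ 0.08116817

0.081168


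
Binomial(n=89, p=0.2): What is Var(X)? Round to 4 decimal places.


Var = n*p*(1-p) = 89 * 0.2 * 0.8 = 14.24

14.2400


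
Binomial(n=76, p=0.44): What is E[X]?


E[X] = n*p = 76 * 0.44 = 33.44

33.44


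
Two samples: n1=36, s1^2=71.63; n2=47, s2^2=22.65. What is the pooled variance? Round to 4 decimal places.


sp^2 = ((n1-1)*s1^2 + (n2-1)*s2^2)/(n1+n2-2)
(n1-1)*s1^2 = 35 * 71.63 = 2507.05
(n2-1)*s2^2 = 46 * 22.65 = 1041.9
numerator = 2507.05 + 1041.9 = 3548.95
n1+n2-2 = 81
sp^2 = 3548.95 / 81 = 70979/1620 ≈ 43.814198

43.8142


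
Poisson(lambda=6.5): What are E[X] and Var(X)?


E[X] = Var(X) = lambda = 6.5

6.5, 6.5


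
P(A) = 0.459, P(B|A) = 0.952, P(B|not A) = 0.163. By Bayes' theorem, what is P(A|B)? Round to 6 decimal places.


P(A|B) = P(B|A)*P(A) / P(B), P(B) = P(B|A)*P(A) + P(B|not A)*P(not A)
P(B|A)*P(A) = 0.952 * 0.459 = 0.436968
P(B|not A)*P(not A) = 0.163 * 0.541 = 0.088183
P(B) = 0.436968 + 0.088183 = 0.525151
P(A|B) = 0.436968 / 0.525151 ≈ 0.83208068

0.832081


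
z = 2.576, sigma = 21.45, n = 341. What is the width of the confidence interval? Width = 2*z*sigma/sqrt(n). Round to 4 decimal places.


width = 2*z*sigma/sqrt(n)
2*z*sigma = 2 * 2.576 * 21.45 = 110.5104
sqrt(341) ≈ 18.466185
width = 110.5104 / 18.466185 ≈ 5.984474

5.9845


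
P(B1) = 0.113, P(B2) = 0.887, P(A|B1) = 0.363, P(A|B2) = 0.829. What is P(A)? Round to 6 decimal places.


P(A) = P(A|B1)*P(B1) + P(A|B2)*P(B2)
P(A|B1)*P(B1) = 0.363 * 0.113 = 0.041019
P(A|B2)*P(B2) = 0.829 * 0.887 = 0.735323
P(A) = 0.041019 + 0.735323 = 0.776342

0.776342


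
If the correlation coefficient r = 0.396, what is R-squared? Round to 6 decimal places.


R^2 = r^2 = (0.396)^2 = 0.156816

0.156816


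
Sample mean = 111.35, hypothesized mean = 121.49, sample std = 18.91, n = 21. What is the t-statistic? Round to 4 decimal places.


t = (xbar - mu0) / (s/sqrt(n))
xbar - mu0 = 111.35 - 121.49 = -10.14
sqrt(21) ≈ 4.58257569
s/sqrt(n) = 18.91 / 4.58257569 ≈ 4.12650030
t = -10.14 / 4.12650030 ≈ -2.457288

-2.4573


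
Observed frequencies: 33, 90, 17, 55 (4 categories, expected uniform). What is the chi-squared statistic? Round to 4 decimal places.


chi2 = sum((O-E)^2/E), E = total/4
total = 195, E = 195/4 = 48.75
(33 - 48.75)^2 / 48.75 = 248.0625 / 48.75 = 1323/260 ≈ 5.088462
(90 - 48.75)^2 / 48.75 = 1701.5625 / 48.75 = 1815/52 ≈ 34.903846
(17 - 48.75)^2 / 48.75 = 1008.0625 / 48.75 = 16129/780 ≈ 20.678205
(55 - 48.75)^2 / 48.75 = 39.0625 / 48.75 = 125/156 ≈ 0.801282
chi2 = 11987/195 ≈ 61.471795

61.4718


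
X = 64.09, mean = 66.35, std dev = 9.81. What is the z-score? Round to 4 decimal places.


z = (X - mu) / sigma
X - mu = 64.09 - 66.35 = -2.26
z = -2.26 / 9.81 = -226/981 ≈ -0.230377

-0.2304


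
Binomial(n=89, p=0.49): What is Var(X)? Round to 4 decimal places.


Var = n*p*(1-p) = 89 * 0.49 * 0.51 = 22.2411

22.2411


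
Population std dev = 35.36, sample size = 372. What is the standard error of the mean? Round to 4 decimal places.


SE = sigma / sqrt(n)
sqrt(372) ≈ 19.287302
SE = 35.36 / 19.287302 ≈ 1.833331

1.8333


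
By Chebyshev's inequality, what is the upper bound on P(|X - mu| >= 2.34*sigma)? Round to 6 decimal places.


P <= 1/k^2
k^2 = 2.34^2 = 5.4756
1/k^2 = 1 / 5.4756 ≈ 0.18262839

0.182628


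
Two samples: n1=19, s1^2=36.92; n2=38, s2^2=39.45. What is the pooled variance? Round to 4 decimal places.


sp^2 = ((n1-1)*s1^2 + (n2-1)*s2^2)/(n1+n2-2)
(n1-1)*s1^2 = 18 * 36.92 = 664.56
(n2-1)*s2^2 = 37 * 39.45 = 1459.65
numerator = 664.56 + 1459.65 = 2124.21
n1+n2-2 = 55
sp^2 = 2124.21 / 55 = 38.622

38.6220


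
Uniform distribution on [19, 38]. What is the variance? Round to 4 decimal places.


Var = (b-a)^2 / 12
(b-a)^2 = (38 - 19)^2 = 361
Var = 361/12 ≈ 30.083333

30.0833


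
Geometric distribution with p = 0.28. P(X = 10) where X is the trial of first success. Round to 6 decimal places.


P = (1-p)^(k-1) * p
(1-p)^(k-1) = 0.72^9 ≈ 0.05199870
P = 0.05199870 * 0.28 ≈ 0.01455964

0.014560


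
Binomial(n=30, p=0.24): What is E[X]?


E[X] = n*p = 30 * 0.24 = 7.2

7.2


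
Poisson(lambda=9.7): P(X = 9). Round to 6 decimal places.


P = e^(-lam) * lam^k / k!
e^(-9.7) ≈ 0.00006128350
lam^k = 9.7^9 ≈ 760231058.654565
k! = 9! = 362880
P = 0.00006128350 * 760231058.654565 / 362880 ≈ 0.128388

0.128388


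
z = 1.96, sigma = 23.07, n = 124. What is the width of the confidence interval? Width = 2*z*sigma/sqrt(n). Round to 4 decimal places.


width = 2*z*sigma/sqrt(n)
2*z*sigma = 2 * 1.96 * 23.07 = 90.4344
sqrt(124) ≈ 11.135529
width = 90.4344 / 11.135529 ≈ 8.121249

8.1212


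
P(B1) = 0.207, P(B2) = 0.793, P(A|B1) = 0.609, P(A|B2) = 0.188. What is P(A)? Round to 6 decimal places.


P(A) = P(A|B1)*P(B1) + P(A|B2)*P(B2)
P(A|B1)*P(B1) = 0.609 * 0.207 = 0.126063
P(A|B2)*P(B2) = 0.188 * 0.793 = 0.149084
P(A) = 0.126063 + 0.149084 = 0.275147

0.275147


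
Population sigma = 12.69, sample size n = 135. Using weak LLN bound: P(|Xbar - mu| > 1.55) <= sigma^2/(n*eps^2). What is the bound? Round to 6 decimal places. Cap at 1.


bound = min(1, sigma^2/(n*eps^2))
sigma^2 = 12.69^2 = 161.0361
n*eps^2 = 135 * 1.55^2 = 135 * 2.4025 = 324.3375
sigma^2/(n*eps^2) = 161.0361 / 324.3375 ≈ 0.49650780

0.496508


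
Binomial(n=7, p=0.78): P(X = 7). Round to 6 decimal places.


P = C(n,k) * p^k * (1-p)^(n-k)
C(7,7) = 1
p^k = 0.78^7 ≈ 0.1756557
(1-p)^(n-k) = 0.22^0 = 1
P = 1 * 0.1756557 * 1 ≈ 0.175656

0.175656


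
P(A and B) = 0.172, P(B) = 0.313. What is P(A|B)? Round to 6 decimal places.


P(A|B) = P(A and B) / P(B) = 0.172 / 0.313 = 172/313 ≈ 0.54952077

0.549521


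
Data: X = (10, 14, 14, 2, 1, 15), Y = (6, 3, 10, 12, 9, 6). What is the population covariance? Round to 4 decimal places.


Cov = (1/n)*sum((xi-xbar)(yi-ybar))
n = 6, xbar = 56/6 = 28/3 ≈ 9.333333, ybar = 46/6 = 23/3 ≈ 7.666667
sum((xi-xbar)(yi-ybar)) = -193/3 ≈ -64.333333
Cov = -64.333333 / 6 = -193/18 ≈ -10.722222

-10.7222


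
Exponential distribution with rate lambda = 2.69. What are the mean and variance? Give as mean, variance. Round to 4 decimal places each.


mean = 1/lam, var = 1/lam^2
mean = 1 / 2.69 = 100/269 ≈ 0.371747
lam^2 = 2.69^2 = 7.2361
var = 1 / 7.2361 ≈ 0.138196

0.3717, 0.1382


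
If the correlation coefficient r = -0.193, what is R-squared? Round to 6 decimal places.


R^2 = r^2 = (-0.193)^2 = 0.037249

0.037249


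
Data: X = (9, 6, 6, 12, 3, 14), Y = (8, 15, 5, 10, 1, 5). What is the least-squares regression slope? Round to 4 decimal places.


b = sum((xi-xbar)(yi-ybar)) / sum((xi-xbar)^2)
n = 6, xbar = 50/6 = 25/3 ≈ 8.333333, ybar = 44/6 = 22/3 ≈ 7.333333
Sxy = sum((xi-xbar)(yi-ybar)) = 55/3 ≈ 18.333333
Sxx = sum((xi-xbar)^2) = 256/3 ≈ 85.333333
b = Sxy / Sxx = 55/256 ≈ 0.214844

0.2148


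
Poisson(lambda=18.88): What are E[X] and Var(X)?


E[X] = Var(X) = lambda = 18.88

18.88, 18.88


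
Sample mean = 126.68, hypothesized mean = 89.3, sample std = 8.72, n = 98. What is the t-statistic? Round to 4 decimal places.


t = (xbar - mu0) / (s/sqrt(n))
xbar - mu0 = 126.68 - 89.3 = 37.38
sqrt(98) ≈ 9.89949494
s/sqrt(n) = 8.72 / 9.89949494 ≈ 0.88085302
t = 37.38 / 0.88085302 ≈ 42.436138

42.4361


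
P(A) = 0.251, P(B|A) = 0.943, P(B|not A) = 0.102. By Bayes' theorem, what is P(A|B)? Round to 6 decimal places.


P(A|B) = P(B|A)*P(A) / P(B), P(B) = P(B|A)*P(A) + P(B|not A)*P(not A)
P(B|A)*P(A) = 0.943 * 0.251 = 0.236693
P(B|not A)*P(not A) = 0.102 * 0.749 = 0.076398
P(B) = 0.236693 + 0.076398 = 0.313091
P(A|B) = 0.236693 / 0.313091 ≈ 0.75598788

0.755988


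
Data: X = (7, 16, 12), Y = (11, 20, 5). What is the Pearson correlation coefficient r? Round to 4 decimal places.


r = sum((xi-xbar)(yi-ybar)) / sqrt(sum((xi-xbar)^2) * sum((yi-ybar)^2))
n = 3, xbar = 35/3 ≈ 11.666667, ybar = 36/3 = 12
Sxy = sum((xi-xbar)(yi-ybar)) = 37
Sxx = sum((xi-xbar)^2) = 122/3 ≈ 40.666667
Syy = sum((yi-ybar)^2) = 114
sqrt(Sxx*Syy) ≈ 68.088178
r = Sxy / sqrt(Sxx*Syy) = 37 / 68.088178 ≈ 0.543413

0.5434


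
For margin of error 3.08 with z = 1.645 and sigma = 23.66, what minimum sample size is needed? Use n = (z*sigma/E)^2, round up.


z*sigma/E = 1.645 * 23.66 / 3.08 = 55601/4400 ≈ 12.636591
(z*sigma/E)^2 ≈ 159.683430
round up: n = 160

160


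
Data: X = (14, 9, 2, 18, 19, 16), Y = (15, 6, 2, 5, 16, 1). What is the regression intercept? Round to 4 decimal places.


a = ybar - b*xbar, where b = sum((xi-xbar)(yi-ybar)) / sum((xi-xbar)^2)
n = 6, xbar = 78/6 = 13, ybar = 45/6 = 7.5
Sxy = sum((xi-xbar)(yi-ybar)) = 93
Sxx = sum((xi-xbar)^2) = 208
b = Sxy / Sxx = 93/208 ≈ 0.447115
a = 7.5 - 0.447115 * 13 = 1.6875

1.6875


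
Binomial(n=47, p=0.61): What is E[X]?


E[X] = n*p = 47 * 0.61 = 28.67

28.67


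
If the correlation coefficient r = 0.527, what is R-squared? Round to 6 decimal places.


R^2 = r^2 = (0.527)^2 = 0.277729

0.277729


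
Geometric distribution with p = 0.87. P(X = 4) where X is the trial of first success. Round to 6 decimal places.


P = (1-p)^(k-1) * p
(1-p)^(k-1) = 0.13^3 = 0.002197
P = 0.002197 * 0.87 = 0.00191139

0.001911


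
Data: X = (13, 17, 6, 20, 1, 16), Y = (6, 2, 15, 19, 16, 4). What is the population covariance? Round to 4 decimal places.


Cov = (1/n)*sum((xi-xbar)(yi-ybar))
n = 6, xbar = 73/6 ≈ 12.166667, ybar = 62/6 = 31/3 ≈ 10.333333
sum((xi-xbar)(yi-ybar)) = -277/3 ≈ -92.333333
Cov = -92.333333 / 6 = -277/18 ≈ -15.388889

-15.3889


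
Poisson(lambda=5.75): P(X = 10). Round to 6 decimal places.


P = e^(-lam) * lam^k / k!
e^(-5.75) ≈ 0.003182781
lam^k = 5.75^10 ≈ 39507399.762773
k! = 10! = 3628800
P = 0.003182781 * 39507399.762773 / 3628800 ≈ 0.034652

0.034652


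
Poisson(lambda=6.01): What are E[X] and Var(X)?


E[X] = Var(X) = lambda = 6.01

6.01, 6.01


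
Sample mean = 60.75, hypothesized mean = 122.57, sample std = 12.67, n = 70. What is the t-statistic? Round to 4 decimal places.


t = (xbar - mu0) / (s/sqrt(n))
xbar - mu0 = 60.75 - 122.57 = -61.82
sqrt(70) ≈ 8.36660027
s/sqrt(n) = 12.67 / 8.36660027 ≈ 1.51435465
t = -61.82 / 1.51435465 ≈ -40.822670

-40.8227


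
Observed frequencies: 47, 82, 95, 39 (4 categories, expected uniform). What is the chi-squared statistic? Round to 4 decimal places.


chi2 = sum((O-E)^2/E), E = total/4
total = 263, E = 263/4 = 65.75
(47 - 65.75)^2 / 65.75 = 351.5625 / 65.75 = 5625/1052 ≈ 5.346958
(82 - 65.75)^2 / 65.75 = 264.0625 / 65.75 = 4225/1052 ≈ 4.016160
(95 - 65.75)^2 / 65.75 = 855.5625 / 65.75 = 13689/1052 ≈ 13.012357
(39 - 65.75)^2 / 65.75 = 715.5625 / 65.75 = 11449/1052 ≈ 10.883080
chi2 = 8747/263 ≈ 33.258555

33.2586


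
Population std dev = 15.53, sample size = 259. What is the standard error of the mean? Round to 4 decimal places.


SE = sigma / sqrt(n)
sqrt(259) ≈ 16.093477
SE = 15.53 / 16.093477 ≈ 0.964987

0.9650


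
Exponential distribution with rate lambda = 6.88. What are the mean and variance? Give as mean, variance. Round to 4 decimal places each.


mean = 1/lam, var = 1/lam^2
mean = 1 / 6.88 = 25/172 ≈ 0.145349
lam^2 = 6.88^2 = 47.3344
var = 1 / 47.3344 ≈ 0.021126

0.1453, 0.0211


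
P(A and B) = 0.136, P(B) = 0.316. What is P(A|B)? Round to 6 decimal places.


P(A|B) = P(A and B) / P(B) = 0.136 / 0.316 = 34/79 ≈ 0.43037975

0.430380


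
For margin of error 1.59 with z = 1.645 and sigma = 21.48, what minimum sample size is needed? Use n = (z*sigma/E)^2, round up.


z*sigma/E = 1.645 * 21.48 / 1.59 = 58891/2650 ≈ 22.223019
(z*sigma/E)^2 ≈ 493.862568
round up: n = 494

494


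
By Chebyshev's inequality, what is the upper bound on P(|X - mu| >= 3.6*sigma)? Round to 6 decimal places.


P <= 1/k^2
k^2 = 3.6^2 = 12.96
1/k^2 = 1 / 12.96 = 25/324 ≈ 0.07716049

0.077160


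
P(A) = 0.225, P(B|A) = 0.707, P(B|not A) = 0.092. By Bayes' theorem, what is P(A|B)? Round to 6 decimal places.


P(A|B) = P(B|A)*P(A) / P(B), P(B) = P(B|A)*P(A) + P(B|not A)*P(not A)
P(B|A)*P(A) = 0.707 * 0.225 = 0.159075
P(B|not A)*P(not A) = 0.092 * 0.775 = 0.0713
P(B) = 0.159075 + 0.0713 = 0.230375
P(A|B) = 0.159075 / 0.230375 = 6363/9215 ≈ 0.69050461

0.690505


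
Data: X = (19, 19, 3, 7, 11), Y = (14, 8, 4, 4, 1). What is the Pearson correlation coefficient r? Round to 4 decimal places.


r = sum((xi-xbar)(yi-ybar)) / sqrt(sum((xi-xbar)^2) * sum((yi-ybar)^2))
n = 5, xbar = 59/5 = 11.8, ybar = 31/5 = 6.2
Sxy = sum((xi-xbar)(yi-ybar)) = 103.2
Sxx = sum((xi-xbar)^2) = 204.8
Syy = sum((yi-ybar)^2) = 100.8
sqrt(Sxx*Syy) ≈ 143.679644
r = Sxy / sqrt(Sxx*Syy) = 103.2 / 143.679644 ≈ 0.718265

0.7183


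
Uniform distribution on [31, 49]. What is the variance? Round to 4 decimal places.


Var = (b-a)^2 / 12
(b-a)^2 = (49 - 31)^2 = 324
Var = 324/12 = 27

27.0000


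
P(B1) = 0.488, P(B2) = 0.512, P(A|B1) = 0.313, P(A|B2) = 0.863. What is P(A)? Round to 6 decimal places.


P(A) = P(A|B1)*P(B1) + P(A|B2)*P(B2)
P(A|B1)*P(B1) = 0.313 * 0.488 = 0.152744
P(A|B2)*P(B2) = 0.863 * 0.512 = 0.441856
P(A) = 0.152744 + 0.441856 = 0.5946

0.594600


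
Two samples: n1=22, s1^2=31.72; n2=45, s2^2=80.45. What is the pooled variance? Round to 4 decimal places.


sp^2 = ((n1-1)*s1^2 + (n2-1)*s2^2)/(n1+n2-2)
(n1-1)*s1^2 = 21 * 31.72 = 666.12
(n2-1)*s2^2 = 44 * 80.45 = 3539.8
numerator = 666.12 + 3539.8 = 4205.92
n1+n2-2 = 65
sp^2 = 4205.92 / 65 = 105148/1625 ≈ 64.706462

64.7065


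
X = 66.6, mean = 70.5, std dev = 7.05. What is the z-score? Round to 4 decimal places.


z = (X - mu) / sigma
X - mu = 66.6 - 70.5 = -3.9
z = -3.9 / 7.05 = -26/47 ≈ -0.553191

-0.5532


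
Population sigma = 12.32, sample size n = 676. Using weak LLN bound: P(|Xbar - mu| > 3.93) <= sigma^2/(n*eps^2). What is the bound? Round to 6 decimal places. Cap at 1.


bound = min(1, sigma^2/(n*eps^2))
sigma^2 = 12.32^2 = 151.7824
n*eps^2 = 676 * 3.93^2 = 676 * 15.4449 = 10440.7524
sigma^2/(n*eps^2) = 151.7824 / 10440.7524 ≈ 0.01453750

0.014537


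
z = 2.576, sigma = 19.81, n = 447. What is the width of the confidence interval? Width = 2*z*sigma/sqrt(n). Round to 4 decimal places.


width = 2*z*sigma/sqrt(n)
2*z*sigma = 2 * 2.576 * 19.81 = 102.06112
sqrt(447) ≈ 21.142375
width = 102.06112 / 21.142375 ≈ 4.827325

4.8273


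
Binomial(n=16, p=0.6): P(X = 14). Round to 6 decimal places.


P = C(n,k) * p^k * (1-p)^(n-k)
C(16,14) = 120
p^k = 0.6^14 ≈ 0.0007836416
(1-p)^(n-k) = 0.4^2 = 0.16
P = 120 * 0.0007836416 * 0.16 ≈ 0.015046

0.015046


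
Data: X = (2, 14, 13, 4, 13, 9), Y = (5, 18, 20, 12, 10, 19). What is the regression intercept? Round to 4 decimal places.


a = ybar - b*xbar, where b = sum((xi-xbar)(yi-ybar)) / sum((xi-xbar)^2)
n = 6, xbar = 55/6 ≈ 9.166667, ybar = 84/6 = 14
Sxy = sum((xi-xbar)(yi-ybar)) = 101
Sxx = sum((xi-xbar)^2) = 785/6 ≈ 130.833333
b = Sxy / Sxx = 606/785 ≈ 0.771975
a = 14 - 0.771975 * 9.166667 = 1087/157 ≈ 6.923567

6.9236


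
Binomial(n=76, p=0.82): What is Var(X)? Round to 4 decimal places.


Var = n*p*(1-p) = 76 * 0.82 * 0.18 = 11.2176

11.2176


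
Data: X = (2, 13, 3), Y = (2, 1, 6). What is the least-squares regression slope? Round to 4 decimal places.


b = sum((xi-xbar)(yi-ybar)) / sum((xi-xbar)^2)
n = 3, xbar = 18/3 = 6, ybar = 9/3 = 3
Sxy = sum((xi-xbar)(yi-ybar)) = -19
Sxx = sum((xi-xbar)^2) = 74
b = Sxy / Sxx = -19/74 ≈ -0.256757

-0.2568


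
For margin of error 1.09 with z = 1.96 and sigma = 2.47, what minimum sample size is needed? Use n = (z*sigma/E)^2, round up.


z*sigma/E = 1.96 * 2.47 / 1.09 = 12103/2725 ≈ 4.441468
(z*sigma/E)^2 ≈ 19.726637
round up: n = 20

20


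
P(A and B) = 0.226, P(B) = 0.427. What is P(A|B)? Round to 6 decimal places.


P(A|B) = P(A and B) / P(B) = 0.226 / 0.427 = 226/427 ≈ 0.52927400

0.529274


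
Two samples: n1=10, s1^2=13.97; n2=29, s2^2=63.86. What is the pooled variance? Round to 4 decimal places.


sp^2 = ((n1-1)*s1^2 + (n2-1)*s2^2)/(n1+n2-2)
(n1-1)*s1^2 = 9 * 13.97 = 125.73
(n2-1)*s2^2 = 28 * 63.86 = 1788.08
numerator = 125.73 + 1788.08 = 1913.81
n1+n2-2 = 37
sp^2 = 1913.81 / 37 = 191381/3700 ≈ 51.724595

51.7246


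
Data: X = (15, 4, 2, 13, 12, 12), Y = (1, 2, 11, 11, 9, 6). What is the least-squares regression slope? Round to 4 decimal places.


b = sum((xi-xbar)(yi-ybar)) / sum((xi-xbar)^2)
n = 6, xbar = 58/6 = 29/3 ≈ 9.666667, ybar = 40/6 = 20/3 ≈ 6.666667
Sxy = sum((xi-xbar)(yi-ybar)) = -56/3 ≈ -18.666667
Sxx = sum((xi-xbar)^2) = 424/3 ≈ 141.333333
b = Sxy / Sxx = -7/53 ≈ -0.132075

-0.1321


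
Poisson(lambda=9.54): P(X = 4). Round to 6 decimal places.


P = e^(-lam) * lam^k / k!
e^(-9.54) ≈ 0.00007191685
lam^k = 9.54^4 ≈ 8283.111335
k! = 4! = 24
P = 0.00007191685 * 8283.111335 / 24 ≈ 0.024821

0.024821


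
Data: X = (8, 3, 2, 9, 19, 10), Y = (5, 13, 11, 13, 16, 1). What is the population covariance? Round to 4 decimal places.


Cov = (1/n)*sum((xi-xbar)(yi-ybar))
n = 6, xbar = 51/6 = 8.5, ybar = 59/6 ≈ 9.833333
sum((xi-xbar)(yi-ybar)) = 30.5
Cov = 30.5 / 6 = 61/12 ≈ 5.083333

5.0833


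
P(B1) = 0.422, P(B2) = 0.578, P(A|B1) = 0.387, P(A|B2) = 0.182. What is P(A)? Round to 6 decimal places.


P(A) = P(A|B1)*P(B1) + P(A|B2)*P(B2)
P(A|B1)*P(B1) = 0.387 * 0.422 = 0.163314
P(A|B2)*P(B2) = 0.182 * 0.578 = 0.105196
P(A) = 0.163314 + 0.105196 = 0.26851

0.268510


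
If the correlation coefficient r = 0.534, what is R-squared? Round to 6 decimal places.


R^2 = r^2 = (0.534)^2 = 0.285156

0.285156


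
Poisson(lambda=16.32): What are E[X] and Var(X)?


E[X] = Var(X) = lambda = 16.32

16.32, 16.32


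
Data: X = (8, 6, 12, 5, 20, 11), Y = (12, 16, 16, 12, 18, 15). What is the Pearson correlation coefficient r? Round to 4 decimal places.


r = sum((xi-xbar)(yi-ybar)) / sqrt(sum((xi-xbar)^2) * sum((yi-ybar)^2))
n = 6, xbar = 62/6 = 31/3 ≈ 10.333333, ybar = 89/6 ≈ 14.833333
Sxy = sum((xi-xbar)(yi-ybar)) = 148/3 ≈ 49.333333
Sxx = sum((xi-xbar)^2) = 448/3 ≈ 149.333333
Syy = sum((yi-ybar)^2) = 173/6 ≈ 28.833333
sqrt(Sxx*Syy) ≈ 65.618426
r = Sxy / sqrt(Sxx*Syy) = 49.333333 / 65.618426 ≈ 0.751821

0.7518


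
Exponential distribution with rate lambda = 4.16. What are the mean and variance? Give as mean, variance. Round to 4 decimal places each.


mean = 1/lam, var = 1/lam^2
mean = 1 / 4.16 = 25/104 ≈ 0.240385
lam^2 = 4.16^2 = 17.3056
var = 1 / 17.3056 ≈ 0.057785

0.2404, 0.0578


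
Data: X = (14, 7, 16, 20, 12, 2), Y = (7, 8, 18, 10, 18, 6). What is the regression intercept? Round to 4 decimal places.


a = ybar - b*xbar, where b = sum((xi-xbar)(yi-ybar)) / sum((xi-xbar)^2)
n = 6, xbar = 71/6 ≈ 11.833333, ybar = 67/6 ≈ 11.166667
Sxy = sum((xi-xbar)(yi-ybar)) = 463/6 ≈ 77.166667
Sxx = sum((xi-xbar)^2) = 1253/6 ≈ 208.833333
b = Sxy / Sxx = 463/1253 ≈ 0.369513
a = 11.166667 - 0.369513 * 11.833333 = 8513/1253 ≈ 6.794094

6.7941


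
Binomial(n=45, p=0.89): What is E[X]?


E[X] = n*p = 45 * 0.89 = 40.05

40.05


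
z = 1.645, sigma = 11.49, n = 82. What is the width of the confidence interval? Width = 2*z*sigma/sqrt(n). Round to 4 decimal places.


width = 2*z*sigma/sqrt(n)
2*z*sigma = 2 * 1.645 * 11.49 = 37.8021
sqrt(82) ≈ 9.055385
width = 37.8021 / 9.055385 ≈ 4.174544

4.1745


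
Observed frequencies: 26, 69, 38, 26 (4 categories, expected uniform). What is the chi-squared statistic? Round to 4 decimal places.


chi2 = sum((O-E)^2/E), E = total/4
total = 159, E = 159/4 = 39.75
(26 - 39.75)^2 / 39.75 = 189.0625 / 39.75 = 3025/636 ≈ 4.756289
(69 - 39.75)^2 / 39.75 = 855.5625 / 39.75 = 4563/212 ≈ 21.523585
(38 - 39.75)^2 / 39.75 = 3.0625 / 39.75 = 49/636 ≈ 0.077044
(26 - 39.75)^2 / 39.75 = 189.0625 / 39.75 = 3025/636 ≈ 4.756289
chi2 = 1649/53 ≈ 31.113208

31.1132


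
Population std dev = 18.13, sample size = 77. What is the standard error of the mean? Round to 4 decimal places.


SE = sigma / sqrt(n)
sqrt(77) ≈ 8.774964
SE = 18.13 / 8.774964 ≈ 2.066105

2.0661


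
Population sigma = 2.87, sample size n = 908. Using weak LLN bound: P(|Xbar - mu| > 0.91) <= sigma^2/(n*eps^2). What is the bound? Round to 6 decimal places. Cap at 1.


bound = min(1, sigma^2/(n*eps^2))
sigma^2 = 2.87^2 = 8.2369
n*eps^2 = 908 * 0.91^2 = 908 * 0.8281 = 751.9148
sigma^2/(n*eps^2) = 8.2369 / 751.9148 ≈ 0.01095457

0.010955


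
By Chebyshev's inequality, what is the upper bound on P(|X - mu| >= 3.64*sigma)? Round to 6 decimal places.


P <= 1/k^2
k^2 = 3.64^2 = 13.2496
1/k^2 = 1 / 13.2496 = 625/8281 ≈ 0.07547398

0.075474


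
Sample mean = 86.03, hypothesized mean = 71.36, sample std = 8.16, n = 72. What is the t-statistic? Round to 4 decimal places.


t = (xbar - mu0) / (s/sqrt(n))
xbar - mu0 = 86.03 - 71.36 = 14.67
sqrt(72) ≈ 8.48528137
s/sqrt(n) = 8.16 / 8.48528137 ≈ 0.96166522
t = 14.67 / 0.96166522 ≈ 15.254789

15.2548


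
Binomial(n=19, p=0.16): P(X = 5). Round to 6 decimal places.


P = C(n,k) * p^k * (1-p)^(n-k)
C(19,5) = 11628
p^k = 0.16^5 = 0.0001048576
(1-p)^(n-k) = 0.84^14 ≈ 0.08707831
P = 11628 * 0.0001048576 * 0.08707831 ≈ 0.106173

0.106173


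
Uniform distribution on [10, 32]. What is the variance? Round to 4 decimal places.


Var = (b-a)^2 / 12
(b-a)^2 = (32 - 10)^2 = 484
Var = 484/12 ≈ 40.333333

40.3333


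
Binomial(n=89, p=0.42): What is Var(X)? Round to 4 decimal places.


Var = n*p*(1-p) = 89 * 0.42 * 0.58 = 21.6804

21.6804


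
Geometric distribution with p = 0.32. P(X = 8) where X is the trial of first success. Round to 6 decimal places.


P = (1-p)^(k-1) * p
(1-p)^(k-1) = 0.68^7 ≈ 0.06722989
P = 0.06722989 * 0.32 ≈ 0.02151356

0.021514


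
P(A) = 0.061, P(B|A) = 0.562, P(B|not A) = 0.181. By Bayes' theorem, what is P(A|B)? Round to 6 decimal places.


P(A|B) = P(B|A)*P(A) / P(B), P(B) = P(B|A)*P(A) + P(B|not A)*P(not A)
P(B|A)*P(A) = 0.562 * 0.061 = 0.034282
P(B|not A)*P(not A) = 0.181 * 0.939 = 0.169959
P(B) = 0.034282 + 0.169959 = 0.204241
P(A|B) = 0.034282 / 0.204241 ≈ 0.16785073

0.167851


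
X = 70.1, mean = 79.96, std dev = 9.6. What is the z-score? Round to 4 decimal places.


z = (X - mu) / sigma
X - mu = 70.1 - 79.96 = -9.86
z = -9.86 / 9.6 = -493/480 ≈ -1.027083

-1.0271


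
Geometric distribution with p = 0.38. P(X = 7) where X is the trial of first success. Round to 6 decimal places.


P = (1-p)^(k-1) * p
(1-p)^(k-1) = 0.62^6 ≈ 0.05680024
P = 0.05680024 * 0.38 ≈ 0.02158409

0.021584


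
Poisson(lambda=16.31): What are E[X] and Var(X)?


E[X] = Var(X) = lambda = 16.31

16.31, 16.31


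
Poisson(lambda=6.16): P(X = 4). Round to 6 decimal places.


P = e^(-lam) * lam^k / k!
e^(-6.16) ≈ 0.002112253
lam^k = 6.16^4 ≈ 1439.868559
k! = 4! = 24
P = 0.002112253 * 1439.868559 / 24 ≈ 0.126724

0.126724


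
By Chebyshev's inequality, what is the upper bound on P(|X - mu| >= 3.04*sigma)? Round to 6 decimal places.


P <= 1/k^2
k^2 = 3.04^2 = 9.2416
1/k^2 = 1 / 9.2416 = 625/5776 ≈ 0.10820637

0.108206


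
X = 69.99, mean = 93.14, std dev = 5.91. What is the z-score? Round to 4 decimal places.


z = (X - mu) / sigma
X - mu = 69.99 - 93.14 = -23.15
z = -23.15 / 5.91 = -2315/591 ≈ -3.917090

-3.9171


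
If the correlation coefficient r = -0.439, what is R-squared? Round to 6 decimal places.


R^2 = r^2 = (-0.439)^2 = 0.192721

0.192721


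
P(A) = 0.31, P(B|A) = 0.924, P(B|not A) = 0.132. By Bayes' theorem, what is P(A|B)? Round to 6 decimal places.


P(A|B) = P(B|A)*P(A) / P(B), P(B) = P(B|A)*P(A) + P(B|not A)*P(not A)
P(B|A)*P(A) = 0.924 * 0.31 = 0.28644
P(B|not A)*P(not A) = 0.132 * 0.69 = 0.09108
P(B) = 0.28644 + 0.09108 = 0.37752
P(A|B) = 0.28644 / 0.37752 = 217/286 ≈ 0.75874126

0.758741


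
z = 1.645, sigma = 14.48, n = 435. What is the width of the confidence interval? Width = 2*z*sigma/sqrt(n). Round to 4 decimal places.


width = 2*z*sigma/sqrt(n)
2*z*sigma = 2 * 1.645 * 14.48 = 47.6392
sqrt(435) ≈ 20.856654
width = 47.6392 / 20.856654 ≈ 2.284125

2.2841


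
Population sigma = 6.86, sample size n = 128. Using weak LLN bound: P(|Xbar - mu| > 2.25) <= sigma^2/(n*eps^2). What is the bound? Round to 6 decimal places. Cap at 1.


bound = min(1, sigma^2/(n*eps^2))
sigma^2 = 6.86^2 = 47.0596
n*eps^2 = 128 * 2.25^2 = 128 * 5.0625 = 648
sigma^2/(n*eps^2) = 47.0596 / 648 ≈ 0.07262284

0.072623


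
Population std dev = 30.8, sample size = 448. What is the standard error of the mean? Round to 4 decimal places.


SE = sigma / sqrt(n)
sqrt(448) ≈ 21.166010
SE = 30.8 / 21.166010 ≈ 1.455163

1.4552


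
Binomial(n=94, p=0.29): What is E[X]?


E[X] = n*p = 94 * 0.29 = 27.26

27.26


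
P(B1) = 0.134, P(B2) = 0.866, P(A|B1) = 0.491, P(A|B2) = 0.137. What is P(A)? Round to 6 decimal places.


P(A) = P(A|B1)*P(B1) + P(A|B2)*P(B2)
P(A|B1)*P(B1) = 0.491 * 0.134 = 0.065794
P(A|B2)*P(B2) = 0.137 * 0.866 = 0.118642
P(A) = 0.065794 + 0.118642 = 0.184436

0.184436


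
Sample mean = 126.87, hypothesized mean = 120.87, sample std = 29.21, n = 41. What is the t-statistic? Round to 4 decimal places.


t = (xbar - mu0) / (s/sqrt(n))
xbar - mu0 = 126.87 - 120.87 = 6
sqrt(41) ≈ 6.40312424
s/sqrt(n) = 29.21 / 6.40312424 ≈ 4.56183558
t = 6 / 4.56183558 ≈ 1.315260

1.3153


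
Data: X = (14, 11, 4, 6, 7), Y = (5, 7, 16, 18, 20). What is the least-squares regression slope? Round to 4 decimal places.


b = sum((xi-xbar)(yi-ybar)) / sum((xi-xbar)^2)
n = 5, xbar = 42/5 = 8.4, ybar = 66/5 = 13.2
Sxy = sum((xi-xbar)(yi-ybar)) = -95.4
Sxx = sum((xi-xbar)^2) = 65.2
b = Sxy / Sxx = -477/326 ≈ -1.463190

-1.4632


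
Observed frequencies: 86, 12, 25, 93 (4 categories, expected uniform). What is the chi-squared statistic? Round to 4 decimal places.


chi2 = sum((O-E)^2/E), E = total/4
total = 216, E = 216/4 = 54
(86 - 54)^2 / 54 = 1024 / 54 = 512/27 ≈ 18.962963
(12 - 54)^2 / 54 = 1764 / 54 = 98/3 ≈ 32.666667
(25 - 54)^2 / 54 = 841 / 54 = 841/54 ≈ 15.574074
(93 - 54)^2 / 54 = 1521 / 54 = 169/6 ≈ 28.166667
chi2 = 2575/27 ≈ 95.370370

95.3704


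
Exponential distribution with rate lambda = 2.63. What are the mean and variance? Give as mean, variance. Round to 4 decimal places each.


mean = 1/lam, var = 1/lam^2
mean = 1 / 2.63 = 100/263 ≈ 0.380228
lam^2 = 2.63^2 = 6.9169
var = 1 / 6.9169 ≈ 0.144573

0.3802, 0.1446


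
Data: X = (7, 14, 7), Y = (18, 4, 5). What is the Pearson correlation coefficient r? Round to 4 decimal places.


r = sum((xi-xbar)(yi-ybar)) / sqrt(sum((xi-xbar)^2) * sum((yi-ybar)^2))
n = 3, xbar = 28/3 ≈ 9.333333, ybar = 27/3 = 9
Sxy = sum((xi-xbar)(yi-ybar)) = -35
Sxx = sum((xi-xbar)^2) = 98/3 ≈ 32.666667
Syy = sum((yi-ybar)^2) = 122
sqrt(Sxx*Syy) ≈ 63.129497
r = Sxy / sqrt(Sxx*Syy) = -35 / 63.129497 ≈ -0.554416

-0.5544


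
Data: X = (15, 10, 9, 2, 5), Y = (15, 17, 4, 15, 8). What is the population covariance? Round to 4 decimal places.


Cov = (1/n)*sum((xi-xbar)(yi-ybar))
n = 5, xbar = 41/5 = 8.2, ybar = 59/5 = 11.8
sum((xi-xbar)(yi-ybar)) = 17.2
Cov = 17.2 / 5 = 3.44

3.4400


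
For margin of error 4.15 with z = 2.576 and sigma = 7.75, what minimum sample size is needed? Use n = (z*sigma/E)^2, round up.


z*sigma/E = 2.576 * 7.75 / 4.15 = 9982/2075 ≈ 4.810602
(z*sigma/E)^2 ≈ 23.141896
round up: n = 24

24


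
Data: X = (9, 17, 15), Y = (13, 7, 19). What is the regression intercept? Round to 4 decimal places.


a = ybar - b*xbar, where b = sum((xi-xbar)(yi-ybar)) / sum((xi-xbar)^2)
n = 3, xbar = 41/3 ≈ 13.666667, ybar = 39/3 = 13
Sxy = sum((xi-xbar)(yi-ybar)) = -12
Sxx = sum((xi-xbar)^2) = 104/3 ≈ 34.666667
b = Sxy / Sxx = -9/26 ≈ -0.346154
a = 13 - (-0.346154) * 13.666667 = 461/26 ≈ 17.730769

17.7308


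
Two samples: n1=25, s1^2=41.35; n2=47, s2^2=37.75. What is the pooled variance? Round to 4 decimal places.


sp^2 = ((n1-1)*s1^2 + (n2-1)*s2^2)/(n1+n2-2)
(n1-1)*s1^2 = 24 * 41.35 = 992.4
(n2-1)*s2^2 = 46 * 37.75 = 1736.5
numerator = 992.4 + 1736.5 = 2728.9
n1+n2-2 = 70
sp^2 = 2728.9 / 70 = 27289/700 ≈ 38.984286

38.9843


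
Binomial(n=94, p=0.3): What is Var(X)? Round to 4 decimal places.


Var = n*p*(1-p) = 94 * 0.3 * 0.7 = 19.74

19.7400


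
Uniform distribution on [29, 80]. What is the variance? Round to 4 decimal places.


Var = (b-a)^2 / 12
(b-a)^2 = (80 - 29)^2 = 2601
Var = 2601/12 = 216.75

216.7500


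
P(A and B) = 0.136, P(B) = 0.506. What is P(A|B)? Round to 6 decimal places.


P(A|B) = P(A and B) / P(B) = 0.136 / 0.506 = 68/253 ≈ 0.26877470

0.268775


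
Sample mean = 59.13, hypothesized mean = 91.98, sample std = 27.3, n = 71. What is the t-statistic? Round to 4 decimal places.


t = (xbar - mu0) / (s/sqrt(n))
xbar - mu0 = 59.13 - 91.98 = -32.85
sqrt(71) ≈ 8.42614977
s/sqrt(n) = 27.3 / 8.42614977 ≈ 3.23991393
t = -32.85 / 3.23991393 ≈ -10.139158

-10.1392


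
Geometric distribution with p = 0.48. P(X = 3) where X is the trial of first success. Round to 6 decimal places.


P = (1-p)^(k-1) * p
(1-p)^(k-1) = 0.52^2 = 0.2704
P = 0.2704 * 0.48 = 0.129792

0.129792


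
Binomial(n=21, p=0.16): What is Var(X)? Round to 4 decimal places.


Var = n*p*(1-p) = 21 * 0.16 * 0.84 = 2.8224

2.8224


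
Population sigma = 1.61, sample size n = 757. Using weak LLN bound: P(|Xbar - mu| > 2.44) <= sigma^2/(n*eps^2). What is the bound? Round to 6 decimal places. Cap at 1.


bound = min(1, sigma^2/(n*eps^2))
sigma^2 = 1.61^2 = 2.5921
n*eps^2 = 757 * 2.44^2 = 757 * 5.9536 = 4506.8752
sigma^2/(n*eps^2) = 2.5921 / 4506.8752 ≈ 0.00057514

0.000575


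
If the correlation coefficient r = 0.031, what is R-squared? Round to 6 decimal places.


R^2 = r^2 = (0.031)^2 = 0.000961

0.000961


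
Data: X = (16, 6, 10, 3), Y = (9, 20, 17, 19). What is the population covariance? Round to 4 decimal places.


Cov = (1/n)*sum((xi-xbar)(yi-ybar))
n = 4, xbar = 35/4 = 8.75, ybar = 65/4 = 16.25
sum((xi-xbar)(yi-ybar)) = -77.75
Cov = -77.75 / 4 = -19.4375

-19.4375
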